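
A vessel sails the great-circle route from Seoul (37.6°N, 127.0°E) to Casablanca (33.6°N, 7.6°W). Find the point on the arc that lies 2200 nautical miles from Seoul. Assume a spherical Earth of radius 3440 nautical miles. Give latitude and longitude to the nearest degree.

≈ 60°N, 81°E

Write both endpoints as unit vectors p₁, p₂ with components (cos φ cos λ, cos φ sin λ, sin φ).
The central angle between the endpoints is δ = arccos(p₁·p₂) ≈ 1.697 rad (97.2°). The total great-circle distance is δ·R ≈ 1.697 × 3440 ≈ 5837 nmi, so the target fraction is f = 2200/5837 ≈ 0.377.
Interpolate at f ≈ 0.377 with slerp weights a = sin((1−f)δ)/sin δ ≈ 0.878, b = sin(fδ)/sin δ ≈ 0.602.
p = a·p₁ + b·p₂ ≈ (0.078, 0.489, 0.869); φ = arcsin(p_z) ≈ 60.30°, λ = atan2(p_y, p_x) ≈ 80.94°.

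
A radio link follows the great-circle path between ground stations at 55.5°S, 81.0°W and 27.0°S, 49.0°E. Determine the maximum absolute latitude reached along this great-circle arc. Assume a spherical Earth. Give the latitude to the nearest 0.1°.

The great circle lies in the plane with unit normal n̂ = (p₁ × p₂)/|p₁ × p₂|.
Here n̂_z ≈ +0.387; the vertex latitude is φ_max = arccos|n̂_z| ≈ 67.2°.
Check via Clairaut: cos φ_max = |cos φ₁| · sin C = cos(55.5°)·sin(136.9°) ≈ 0.387, again giving ≈ 67.2°.

≈ 67.2°S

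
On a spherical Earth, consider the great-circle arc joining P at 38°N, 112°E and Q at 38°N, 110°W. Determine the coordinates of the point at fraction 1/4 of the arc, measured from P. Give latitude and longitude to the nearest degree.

From cos δ = sin φ₁ sin φ₂ + cos φ₁ cos φ₂ cos Δλ, the central angle is δ ≈ 1.653 rad (94.7°).
Interpolate at f = 1/4 with slerp weights a = sin((1−f)δ)/sin δ ≈ 0.949, b = sin(fδ)/sin δ ≈ 0.403.
p = a·p₁ + b·p₂ ≈ (-0.389, 0.395, 0.832); φ = arcsin(p_z) ≈ 56.35°, λ = atan2(p_y, p_x) ≈ 134.55°.

≈ 56°N, 135°E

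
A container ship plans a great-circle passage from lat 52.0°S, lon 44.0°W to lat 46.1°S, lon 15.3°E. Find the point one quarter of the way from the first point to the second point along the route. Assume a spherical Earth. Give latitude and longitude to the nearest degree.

Write both endpoints as unit vectors p₁, p₂ with components (cos φ cos λ, cos φ sin λ, sin φ).
The central angle between the endpoints is δ = arccos(p₁·p₂) ≈ 0.667 rad (38.2°).
Interpolate at f = 1/4 with slerp weights a = sin((1−f)δ)/sin δ ≈ 0.775, b = sin(fδ)/sin δ ≈ 0.268.
p = a·p₁ + b·p₂ ≈ (0.523, -0.282, -0.804); φ = arcsin(p_z) ≈ -53.54°, λ = atan2(p_y, p_x) ≈ -28.38°.

≈ lat 54°S, lon 28°W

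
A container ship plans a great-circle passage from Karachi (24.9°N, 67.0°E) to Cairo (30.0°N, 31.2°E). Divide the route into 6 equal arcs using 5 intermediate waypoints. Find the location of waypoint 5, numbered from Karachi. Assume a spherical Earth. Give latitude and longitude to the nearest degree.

Write both endpoints as unit vectors p₁, p₂ with components (cos φ cos λ, cos φ sin λ, sin φ).
The central angle between the endpoints is δ = arccos(p₁·p₂) ≈ 0.559 rad (32.0°).
Interpolate at f = 5/6 with slerp weights a = sin((1−f)δ)/sin δ ≈ 0.175, b = sin(fδ)/sin δ ≈ 0.847.
p = a·p₁ + b·p₂ ≈ (0.690, 0.526, 0.497); φ = arcsin(p_z) ≈ 29.82°, λ = atan2(p_y, p_x) ≈ 37.36°.

≈ (30°N, 37°E)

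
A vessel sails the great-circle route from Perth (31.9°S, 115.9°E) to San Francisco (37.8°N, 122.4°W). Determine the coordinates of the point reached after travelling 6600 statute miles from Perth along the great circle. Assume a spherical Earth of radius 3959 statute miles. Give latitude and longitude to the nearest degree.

≈ 23°N, 162°W

Write both endpoints as unit vectors p₁, p₂ with components (cos φ cos λ, cos φ sin λ, sin φ).
The central angle between the endpoints is δ = arccos(p₁·p₂) ≈ 2.314 rad (132.6°). The total great-circle distance is δ·R ≈ 2.314 × 3959 ≈ 9160 mi, so the target fraction is f = 6600/9160 ≈ 0.721.
Interpolate at f ≈ 0.721 with slerp weights a = sin((1−f)δ)/sin δ ≈ 0.818, b = sin(fδ)/sin δ ≈ 1.351.
p = a·p₁ + b·p₂ ≈ (-0.875, -0.277, 0.396); φ = arcsin(p_z) ≈ 23.33°, λ = atan2(p_y, p_x) ≈ -162.45°.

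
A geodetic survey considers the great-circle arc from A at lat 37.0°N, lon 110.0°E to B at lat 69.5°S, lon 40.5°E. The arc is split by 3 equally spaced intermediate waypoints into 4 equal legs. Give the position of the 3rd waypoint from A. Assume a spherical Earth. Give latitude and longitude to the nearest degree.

The haversine formula gives a central angle δ ≈ 2.055 rad (117.8°) between the endpoints.
Interpolate at f = 3/4 with slerp weights a = sin((1−f)δ)/sin δ ≈ 0.555, b = sin(fδ)/sin δ ≈ 1.130.
p = a·p₁ + b·p₂ ≈ (0.149, 0.674, -0.724); φ = arcsin(p_z) ≈ -46.37°, λ = atan2(p_y, p_x) ≈ 77.52°.

≈ lat 46°S, lon 78°E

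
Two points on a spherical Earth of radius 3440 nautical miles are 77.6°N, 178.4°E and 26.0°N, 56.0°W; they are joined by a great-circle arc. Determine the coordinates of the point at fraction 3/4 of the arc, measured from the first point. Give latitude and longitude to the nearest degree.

The haversine formula gives a central angle δ ≈ 1.250 rad (71.6°) between the endpoints.
Interpolate at f = 3/4 with slerp weights a = sin((1−f)δ)/sin δ ≈ 0.324, b = sin(fδ)/sin δ ≈ 0.849.
p = a·p₁ + b·p₂ ≈ (0.357, -0.631, 0.689); φ = arcsin(p_z) ≈ 43.52°, λ = atan2(p_y, p_x) ≈ -60.47°.

≈ 44°N, 60°W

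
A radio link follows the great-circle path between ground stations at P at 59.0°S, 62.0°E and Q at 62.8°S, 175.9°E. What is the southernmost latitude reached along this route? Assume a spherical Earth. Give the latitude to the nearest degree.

≈ 73°S

The great circle lies in the plane with unit normal n̂ = (p₁ × p₂)/|p₁ × p₂|.
Here n̂_z ≈ +0.289; the vertex latitude is φ_max = arccos|n̂_z| ≈ 73.2°.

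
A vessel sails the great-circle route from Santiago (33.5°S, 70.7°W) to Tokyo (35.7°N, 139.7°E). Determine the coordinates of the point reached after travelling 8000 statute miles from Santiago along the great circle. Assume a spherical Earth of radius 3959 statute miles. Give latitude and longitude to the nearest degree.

Write both endpoints as unit vectors p₁, p₂ with components (cos φ cos λ, cos φ sin λ, sin φ).
The central angle between the endpoints is δ = arccos(p₁·p₂) ≈ 2.705 rad (155.0°). The total great-circle distance is δ·R ≈ 2.705 × 3959 ≈ 10709 mi, so the target fraction is f = 8000/10709 ≈ 0.747.
Interpolate at f ≈ 0.747 with slerp weights a = sin((1−f)δ)/sin δ ≈ 1.494, b = sin(fδ)/sin δ ≈ 2.129.
p = a·p₁ + b·p₂ ≈ (-0.907, -0.058, 0.418); φ = arcsin(p_z) ≈ 24.68°, λ = atan2(p_y, p_x) ≈ -176.35°.

≈ 25°N, 176°W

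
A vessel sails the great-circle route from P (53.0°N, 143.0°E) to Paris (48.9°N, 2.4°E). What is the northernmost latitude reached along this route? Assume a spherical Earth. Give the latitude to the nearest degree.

The great circle lies in the plane with unit normal n̂ = (p₁ × p₂)/|p₁ × p₂|.
Here n̂_z ≈ -0.263; the vertex latitude is φ_max = arccos|n̂_z| ≈ 74.8°.
Check via Clairaut: cos φ_max = |cos φ₁| · sin C = cos(53.0°)·sin(25.9°) ≈ 0.263, again giving ≈ 74.8°.

≈ 75°N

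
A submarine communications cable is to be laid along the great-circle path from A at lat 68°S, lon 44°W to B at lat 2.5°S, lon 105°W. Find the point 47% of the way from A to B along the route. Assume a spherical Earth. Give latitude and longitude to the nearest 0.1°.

Write both endpoints as unit vectors p₁, p₂ with components (cos φ cos λ, cos φ sin λ, sin φ).
The central angle between the endpoints is δ = arccos(p₁·p₂) ≈ 1.347 rad (77.2°).
Interpolate at f = 0.47 with slerp weights a = sin((1−f)δ)/sin δ ≈ 0.672, b = sin(fδ)/sin δ ≈ 0.607.
p = a·p₁ + b·p₂ ≈ (0.024, -0.760, -0.649); φ = arcsin(p_z) ≈ -40.48°, λ = atan2(p_y, p_x) ≈ -88.19°.

≈ lat 40.5°S, lon 88.2°W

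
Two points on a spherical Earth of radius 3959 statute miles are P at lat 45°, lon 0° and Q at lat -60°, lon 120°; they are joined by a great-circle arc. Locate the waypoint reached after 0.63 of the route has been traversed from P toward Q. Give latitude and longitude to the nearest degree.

≈ lat -30°, lon 54°

Write both endpoints as unit vectors p₁, p₂ with components (cos φ cos λ, cos φ sin λ, sin φ).
The central angle between the endpoints is δ = arccos(p₁·p₂) ≈ 2.480 rad (142.1°).
Interpolate at f = 0.63 with slerp weights a = sin((1−f)δ)/sin δ ≈ 1.293, b = sin(fδ)/sin δ ≈ 1.628.
p = a·p₁ + b·p₂ ≈ (0.507, 0.705, -0.496); φ = arcsin(p_z) ≈ -29.71°, λ = atan2(p_y, p_x) ≈ 54.26°.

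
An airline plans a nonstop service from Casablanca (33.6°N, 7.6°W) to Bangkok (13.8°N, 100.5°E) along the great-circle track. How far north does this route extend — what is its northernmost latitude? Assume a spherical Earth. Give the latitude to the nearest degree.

≈ 39°N

The great circle lies in the plane with unit normal n̂ = (p₁ × p₂)/|p₁ × p₂|.
Here n̂_z ≈ +0.774; the vertex latitude is φ_max = arccos|n̂_z| ≈ 39.3°.
Check via Clairaut: cos φ_max = |cos φ₁| · sin C = cos(33.6°)·sin(68.4°) ≈ 0.774, again giving ≈ 39.3°.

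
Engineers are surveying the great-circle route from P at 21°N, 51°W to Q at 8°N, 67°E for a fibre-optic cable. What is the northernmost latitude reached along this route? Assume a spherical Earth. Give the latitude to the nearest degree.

The great circle lies in the plane with unit normal n̂ = (p₁ × p₂)/|p₁ × p₂|.
Here n̂_z ≈ +0.884; the vertex latitude is φ_max = arccos|n̂_z| ≈ 27.9°.
Check via Clairaut: cos φ_max = |cos φ₁| · sin C = cos(21.0°)·sin(71.3°) ≈ 0.884, again giving ≈ 27.9°.

≈ 28°N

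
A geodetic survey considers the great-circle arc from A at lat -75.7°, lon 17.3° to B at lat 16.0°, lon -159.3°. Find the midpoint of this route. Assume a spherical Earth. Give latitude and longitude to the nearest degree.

The haversine formula gives a central angle δ ≈ 2.099 rad (120.3°) between the endpoints.
Interpolate at f = 1/2 with slerp weights a = sin((1−f)δ)/sin δ ≈ 1.004, b = sin(fδ)/sin δ ≈ 1.004.
p = a·p₁ + b·p₂ ≈ (-0.666, -0.267, -0.696); φ = arcsin(p_z) ≈ -44.13°, λ = atan2(p_y, p_x) ≈ -158.13°.

≈ lat -44°, lon -158°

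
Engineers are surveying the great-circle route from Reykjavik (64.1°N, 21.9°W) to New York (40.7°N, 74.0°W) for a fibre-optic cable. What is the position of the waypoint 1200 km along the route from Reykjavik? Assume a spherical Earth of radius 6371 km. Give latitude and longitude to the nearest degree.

≈ 60°N, 43°W

Convert each endpoint to a unit vector on the sphere (x = cos φ cos λ, y = cos φ sin λ, z = sin φ).
The central angle between the endpoints is δ = arccos(p₁·p₂) ≈ 0.660 rad (37.8°). The total great-circle distance is δ·R ≈ 0.660 × 6371 ≈ 4205 km, so the target fraction is f = 1200/4205 ≈ 0.285.
Interpolate at f ≈ 0.285 with slerp weights a = sin((1−f)δ)/sin δ ≈ 0.741, b = sin(fδ)/sin δ ≈ 0.305.
p = a·p₁ + b·p₂ ≈ (0.364, -0.343, 0.866); φ = arcsin(p_z) ≈ 59.97°, λ = atan2(p_y, p_x) ≈ -43.31°.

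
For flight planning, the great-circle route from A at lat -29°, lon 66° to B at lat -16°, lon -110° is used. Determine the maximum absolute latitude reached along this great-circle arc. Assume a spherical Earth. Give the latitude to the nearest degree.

≈ -85°

The great circle lies in the plane with unit normal n̂ = (p₁ × p₂)/|p₁ × p₂|.
Here n̂_z ≈ -0.083; the vertex latitude is φ_max = arccos|n̂_z| ≈ 85.3°.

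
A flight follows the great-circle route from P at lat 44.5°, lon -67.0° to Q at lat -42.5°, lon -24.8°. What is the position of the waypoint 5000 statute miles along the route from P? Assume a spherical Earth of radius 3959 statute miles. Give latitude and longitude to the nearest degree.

Write both endpoints as unit vectors p₁, p₂ with components (cos φ cos λ, cos φ sin λ, sin φ).
The central angle between the endpoints is δ = arccos(p₁·p₂) ≈ 1.655 rad (94.8°). The total great-circle distance is δ·R ≈ 1.655 × 3959 ≈ 6552 mi, so the target fraction is f = 5000/6552 ≈ 0.763.
Interpolate at f ≈ 0.763 with slerp weights a = sin((1−f)δ)/sin δ ≈ 0.383, b = sin(fδ)/sin δ ≈ 0.956.
p = a·p₁ + b·p₂ ≈ (0.747, -0.547, -0.377); φ = arcsin(p_z) ≈ -22.18°, λ = atan2(p_y, p_x) ≈ -36.24°.

≈ lat -22°, lon -36°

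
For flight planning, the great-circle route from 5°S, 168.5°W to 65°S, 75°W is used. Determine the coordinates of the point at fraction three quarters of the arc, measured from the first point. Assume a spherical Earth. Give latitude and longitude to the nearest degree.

Convert each endpoint to a unit vector on the sphere (x = cos φ cos λ, y = cos φ sin λ, z = sin φ).
The central angle between the endpoints is δ = arccos(p₁·p₂) ≈ 1.517 rad (86.9°).
Interpolate at f = 3/4 with slerp weights a = sin((1−f)δ)/sin δ ≈ 0.371, b = sin(fδ)/sin δ ≈ 0.909.
p = a·p₁ + b·p₂ ≈ (-0.263, -0.445, -0.856); φ = arcsin(p_z) ≈ -58.90°, λ = atan2(p_y, p_x) ≈ -120.56°.

≈ 59°S, 121°W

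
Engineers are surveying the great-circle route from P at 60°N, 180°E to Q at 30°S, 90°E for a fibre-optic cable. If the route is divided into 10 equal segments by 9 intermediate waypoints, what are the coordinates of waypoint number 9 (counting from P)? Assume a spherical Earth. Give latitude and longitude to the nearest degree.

≈ 20°S, 97°E

Write both endpoints as unit vectors p₁, p₂ with components (cos φ cos λ, cos φ sin λ, sin φ).
The central angle between the endpoints is δ = arccos(p₁·p₂) ≈ 2.019 rad (115.7°).
Interpolate at f = 9/10 with slerp weights a = sin((1−f)δ)/sin δ ≈ 0.222, b = sin(fδ)/sin δ ≈ 1.076.
p = a·p₁ + b·p₂ ≈ (-0.111, 0.932, -0.345); φ = arcsin(p_z) ≈ -20.20°, λ = atan2(p_y, p_x) ≈ 96.81°.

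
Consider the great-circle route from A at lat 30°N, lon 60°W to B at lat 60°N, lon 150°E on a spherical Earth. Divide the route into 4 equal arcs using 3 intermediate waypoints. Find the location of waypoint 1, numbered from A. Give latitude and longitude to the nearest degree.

Convert each endpoint to a unit vector on the sphere (x = cos φ cos λ, y = cos φ sin λ, z = sin φ).
The central angle between the endpoints is δ = arccos(p₁·p₂) ≈ 1.513 rad (86.7°).
Interpolate at f = 1/4 with slerp weights a = sin((1−f)δ)/sin δ ≈ 0.908, b = sin(fδ)/sin δ ≈ 0.370.
p = a·p₁ + b·p₂ ≈ (0.233, -0.588, 0.774); φ = arcsin(p_z) ≈ 50.74°, λ = atan2(p_y, p_x) ≈ -68.40°.

≈ lat 51°N, lon 68°W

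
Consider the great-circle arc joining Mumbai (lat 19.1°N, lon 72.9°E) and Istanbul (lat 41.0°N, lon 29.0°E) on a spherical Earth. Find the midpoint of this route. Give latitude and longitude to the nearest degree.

≈ lat 32°N, lon 54°E

The haversine formula gives a central angle δ ≈ 0.755 rad (43.2°) between the endpoints.
Interpolate at f = 1/2 with slerp weights a = sin((1−f)δ)/sin δ ≈ 0.538, b = sin(fδ)/sin δ ≈ 0.538.
p = a·p₁ + b·p₂ ≈ (0.504, 0.683, 0.529); φ = arcsin(p_z) ≈ 31.93°, λ = atan2(p_y, p_x) ≈ 53.53°.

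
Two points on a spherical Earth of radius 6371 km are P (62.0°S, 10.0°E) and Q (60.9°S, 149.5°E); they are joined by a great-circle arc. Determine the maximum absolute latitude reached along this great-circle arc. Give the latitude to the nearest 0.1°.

≈ 79.3°S

The great circle lies in the plane with unit normal n̂ = (p₁ × p₂)/|p₁ × p₂|.
Here n̂_z ≈ +0.185; the vertex latitude is φ_max = arccos|n̂_z| ≈ 79.3°.
Check via Clairaut: cos φ_max = |cos φ₁| · sin C = cos(62.0°)·sin(156.8°) ≈ 0.185, again giving ≈ 79.3°.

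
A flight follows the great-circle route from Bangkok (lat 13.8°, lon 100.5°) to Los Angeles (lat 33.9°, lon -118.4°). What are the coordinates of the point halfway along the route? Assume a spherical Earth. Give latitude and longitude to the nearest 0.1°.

≈ lat 52.3°, lon 158.5°

From cos δ = sin φ₁ sin φ₂ + cos φ₁ cos φ₂ cos Δλ, the central angle is δ ≈ 2.088 rad (119.6°).
Interpolate at f = 1/2 with slerp weights a = sin((1−f)δ)/sin δ ≈ 0.994, b = sin(fδ)/sin δ ≈ 0.994.
p = a·p₁ + b·p₂ ≈ (-0.568, 0.223, 0.792); φ = arcsin(p_z) ≈ 52.35°, λ = atan2(p_y, p_x) ≈ 158.54°.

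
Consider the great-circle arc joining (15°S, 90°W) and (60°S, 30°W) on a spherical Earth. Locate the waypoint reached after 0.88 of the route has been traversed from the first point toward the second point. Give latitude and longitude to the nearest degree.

Convert each endpoint to a unit vector on the sphere (x = cos φ cos λ, y = cos φ sin λ, z = sin φ).
The central angle between the endpoints is δ = arccos(p₁·p₂) ≈ 1.086 rad (62.2°).
Interpolate at f = 0.88 with slerp weights a = sin((1−f)δ)/sin δ ≈ 0.147, b = sin(fδ)/sin δ ≈ 0.923.
p = a·p₁ + b·p₂ ≈ (0.400, -0.373, -0.837); φ = arcsin(p_z) ≈ -56.87°, λ = atan2(p_y, p_x) ≈ -42.99°.

≈ (57°S, 43°W)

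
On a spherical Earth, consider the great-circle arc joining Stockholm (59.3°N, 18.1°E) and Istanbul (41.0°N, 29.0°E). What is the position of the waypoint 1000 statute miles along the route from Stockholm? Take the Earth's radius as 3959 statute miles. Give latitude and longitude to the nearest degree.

The haversine formula gives a central angle δ ≈ 0.341 rad (19.5°) between the endpoints. The total great-circle distance is δ·R ≈ 0.341 × 3959 ≈ 1349 mi, so the target fraction is f = 1000/1349 ≈ 0.741.
Interpolate at f ≈ 0.741 with slerp weights a = sin((1−f)δ)/sin δ ≈ 0.264, b = sin(fδ)/sin δ ≈ 0.748.
p = a·p₁ + b·p₂ ≈ (0.621, 0.315, 0.717); φ = arcsin(p_z) ≈ 45.82°, λ = atan2(p_y, p_x) ≈ 26.91°.

≈ (46°N, 27°E)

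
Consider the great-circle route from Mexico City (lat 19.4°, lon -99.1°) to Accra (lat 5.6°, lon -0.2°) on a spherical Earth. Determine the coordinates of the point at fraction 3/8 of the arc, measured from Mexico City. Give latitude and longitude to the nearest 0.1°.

Convert each endpoint to a unit vector on the sphere (x = cos φ cos λ, y = cos φ sin λ, z = sin φ).
The central angle between the endpoints is δ = arccos(p₁·p₂) ≈ 1.684 rad (96.5°).
Interpolate at f = 3/8 with slerp weights a = sin((1−f)δ)/sin δ ≈ 0.874, b = sin(fδ)/sin δ ≈ 0.594.
p = a·p₁ + b·p₂ ≈ (0.461, -0.816, 0.348); φ = arcsin(p_z) ≈ 20.39°, λ = atan2(p_y, p_x) ≈ -60.55°.

≈ lat 20.4°, lon -60.6°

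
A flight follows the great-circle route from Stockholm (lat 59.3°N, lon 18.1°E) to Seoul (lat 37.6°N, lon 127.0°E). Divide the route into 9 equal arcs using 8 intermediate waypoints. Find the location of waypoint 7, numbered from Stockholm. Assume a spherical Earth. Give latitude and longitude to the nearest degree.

Write both endpoints as unit vectors p₁, p₂ with components (cos φ cos λ, cos φ sin λ, sin φ).
The central angle between the endpoints is δ = arccos(p₁·p₂) ≈ 1.166 rad (66.8°).
Interpolate at f = 7/9 with slerp weights a = sin((1−f)δ)/sin δ ≈ 0.279, b = sin(fδ)/sin δ ≈ 0.857.
p = a·p₁ + b·p₂ ≈ (-0.273, 0.586, 0.763); φ = arcsin(p_z) ≈ 49.69°, λ = atan2(p_y, p_x) ≈ 114.99°.

≈ lat 50°N, lon 115°E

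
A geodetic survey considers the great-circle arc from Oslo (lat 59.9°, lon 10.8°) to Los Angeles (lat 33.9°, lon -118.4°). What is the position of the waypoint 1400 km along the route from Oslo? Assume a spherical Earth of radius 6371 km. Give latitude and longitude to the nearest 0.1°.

Convert each endpoint to a unit vector on the sphere (x = cos φ cos λ, y = cos φ sin λ, z = sin φ).
The central angle between the endpoints is δ = arccos(p₁·p₂) ≈ 1.350 rad (77.3°). The total great-circle distance is δ·R ≈ 1.350 × 6371 ≈ 8598 km, so the target fraction is f = 1400/8598 ≈ 0.163.
Interpolate at f ≈ 0.163 with slerp weights a = sin((1−f)δ)/sin δ ≈ 0.927, b = sin(fδ)/sin δ ≈ 0.223.
p = a·p₁ + b·p₂ ≈ (0.368, -0.076, 0.927); φ = arcsin(p_z) ≈ 67.90°, λ = atan2(p_y, p_x) ≈ -11.66°.

≈ lat 67.9°, lon -11.7°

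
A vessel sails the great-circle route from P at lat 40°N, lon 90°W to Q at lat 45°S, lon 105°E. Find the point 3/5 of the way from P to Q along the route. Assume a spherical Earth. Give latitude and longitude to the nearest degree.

Convert each endpoint to a unit vector on the sphere (x = cos φ cos λ, y = cos φ sin λ, z = sin φ).
The central angle between the endpoints is δ = arccos(p₁·p₂) ≈ 2.930 rad (167.9°).
Interpolate at f = 3/5 with slerp weights a = sin((1−f)δ)/sin δ ≈ 4.392, b = sin(fδ)/sin δ ≈ 4.682.
p = a·p₁ + b·p₂ ≈ (-0.857, -0.166, -0.488); φ = arcsin(p_z) ≈ -29.20°, λ = atan2(p_y, p_x) ≈ -169.02°.

≈ lat 29°S, lon 169°W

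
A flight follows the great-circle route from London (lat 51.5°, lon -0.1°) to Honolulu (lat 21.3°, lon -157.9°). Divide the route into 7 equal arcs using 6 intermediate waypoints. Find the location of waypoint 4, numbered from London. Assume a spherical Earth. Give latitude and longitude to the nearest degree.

The haversine formula gives a central angle δ ≈ 1.826 rad (104.6°) between the endpoints.
Interpolate at f = 4/7 with slerp weights a = sin((1−f)δ)/sin δ ≈ 0.729, b = sin(fδ)/sin δ ≈ 0.893.
p = a·p₁ + b·p₂ ≈ (-0.317, -0.314, 0.895); φ = arcsin(p_z) ≈ 63.49°, λ = atan2(p_y, p_x) ≈ -135.31°.

≈ lat 63°, lon -135°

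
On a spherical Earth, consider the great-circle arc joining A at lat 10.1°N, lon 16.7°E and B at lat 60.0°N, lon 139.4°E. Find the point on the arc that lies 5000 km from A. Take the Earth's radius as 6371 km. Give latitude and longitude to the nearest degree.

Convert each endpoint to a unit vector on the sphere (x = cos φ cos λ, y = cos φ sin λ, z = sin φ).
The central angle between the endpoints is δ = arccos(p₁·p₂) ≈ 1.685 rad (96.5°). The total great-circle distance is δ·R ≈ 1.685 × 6371 ≈ 10736 km, so the target fraction is f = 5000/10736 ≈ 0.466.
Interpolate at f ≈ 0.466 with slerp weights a = sin((1−f)δ)/sin δ ≈ 0.789, b = sin(fδ)/sin δ ≈ 0.711.
p = a·p₁ + b·p₂ ≈ (0.474, 0.455, 0.754); φ = arcsin(p_z) ≈ 48.97°, λ = atan2(p_y, p_x) ≈ 43.82°.

≈ lat 49°N, lon 44°E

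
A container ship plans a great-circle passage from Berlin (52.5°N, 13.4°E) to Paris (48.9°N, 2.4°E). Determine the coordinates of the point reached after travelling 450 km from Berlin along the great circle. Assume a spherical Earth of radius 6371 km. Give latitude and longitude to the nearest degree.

≈ 51°N, 8°E

Write both endpoints as unit vectors p₁, p₂ with components (cos φ cos λ, cos φ sin λ, sin φ).
The central angle between the endpoints is δ = arccos(p₁·p₂) ≈ 0.137 rad (7.8°). The total great-circle distance is δ·R ≈ 0.137 × 6371 ≈ 871 km, so the target fraction is f = 450/871 ≈ 0.517.
Interpolate at f ≈ 0.517 with slerp weights a = sin((1−f)δ)/sin δ ≈ 0.484, b = sin(fδ)/sin δ ≈ 0.518.
p = a·p₁ + b·p₂ ≈ (0.627, 0.083, 0.775); φ = arcsin(p_z) ≈ 50.77°, λ = atan2(p_y, p_x) ≈ 7.50°.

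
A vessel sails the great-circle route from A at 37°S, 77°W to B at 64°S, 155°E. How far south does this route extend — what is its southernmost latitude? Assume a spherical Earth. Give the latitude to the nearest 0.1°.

The great circle lies in the plane with unit normal n̂ = (p₁ × p₂)/|p₁ × p₂|.
Here n̂_z ≈ -0.292; the vertex latitude is φ_max = arccos|n̂_z| ≈ 73.0°.
Check via Clairaut: cos φ_max = |cos φ₁| · sin C = cos(37.0°)·sin(158.6°) ≈ 0.292, again giving ≈ 73.0°.

≈ 73.0°S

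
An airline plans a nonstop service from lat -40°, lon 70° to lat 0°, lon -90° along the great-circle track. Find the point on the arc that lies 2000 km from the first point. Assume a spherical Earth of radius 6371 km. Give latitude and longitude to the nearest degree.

Convert each endpoint to a unit vector on the sphere (x = cos φ cos λ, y = cos φ sin λ, z = sin φ).
The central angle between the endpoints is δ = arccos(p₁·p₂) ≈ 2.374 rad (136.0°). The total great-circle distance is δ·R ≈ 2.374 × 6371 ≈ 15127 km, so the target fraction is f = 2000/15127 ≈ 0.132.
Interpolate at f ≈ 0.132 with slerp weights a = sin((1−f)δ)/sin δ ≈ 1.271, b = sin(fδ)/sin δ ≈ 0.445.
p = a·p₁ + b·p₂ ≈ (0.333, 0.470, -0.817); φ = arcsin(p_z) ≈ -54.81°, λ = atan2(p_y, p_x) ≈ 54.69°.

≈ lat -55°, lon 55°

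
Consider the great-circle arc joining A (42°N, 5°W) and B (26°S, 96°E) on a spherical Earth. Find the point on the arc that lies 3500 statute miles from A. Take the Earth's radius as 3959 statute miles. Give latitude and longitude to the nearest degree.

≈ (17°N, 47°E)

Convert each endpoint to a unit vector on the sphere (x = cos φ cos λ, y = cos φ sin λ, z = sin φ).
The central angle between the endpoints is δ = arccos(p₁·p₂) ≈ 2.005 rad (114.9°). The total great-circle distance is δ·R ≈ 2.005 × 3959 ≈ 7938 mi, so the target fraction is f = 3500/7938 ≈ 0.441.
Interpolate at f ≈ 0.441 with slerp weights a = sin((1−f)δ)/sin δ ≈ 0.993, b = sin(fδ)/sin δ ≈ 0.852.
p = a·p₁ + b·p₂ ≈ (0.655, 0.698, 0.291); φ = arcsin(p_z) ≈ 16.89°, λ = atan2(p_y, p_x) ≈ 46.81°.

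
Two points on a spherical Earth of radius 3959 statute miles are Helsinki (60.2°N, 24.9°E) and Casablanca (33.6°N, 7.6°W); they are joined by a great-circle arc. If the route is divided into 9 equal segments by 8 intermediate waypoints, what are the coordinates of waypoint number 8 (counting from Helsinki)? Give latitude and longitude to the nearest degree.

≈ 37°N, 5°W

Convert each endpoint to a unit vector on the sphere (x = cos φ cos λ, y = cos φ sin λ, z = sin φ).
The central angle between the endpoints is δ = arccos(p₁·p₂) ≈ 0.593 rad (34.0°).
Interpolate at f = 8/9 with slerp weights a = sin((1−f)δ)/sin δ ≈ 0.118, b = sin(fδ)/sin δ ≈ 0.900.
p = a·p₁ + b·p₂ ≈ (0.796, -0.075, 0.600); φ = arcsin(p_z) ≈ 36.90°, λ = atan2(p_y, p_x) ≈ -5.35°.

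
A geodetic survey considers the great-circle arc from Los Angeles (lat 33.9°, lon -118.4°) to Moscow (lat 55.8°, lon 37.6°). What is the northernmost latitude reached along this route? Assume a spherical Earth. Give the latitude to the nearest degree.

The great circle lies in the plane with unit normal n̂ = (p₁ × p₂)/|p₁ × p₂|.
Here n̂_z ≈ +0.190; the vertex latitude is φ_max = arccos|n̂_z| ≈ 79.1°.
Check via Clairaut: cos φ_max = |cos φ₁| · sin C = cos(33.9°)·sin(13.2°) ≈ 0.190, again giving ≈ 79.1°.

≈ 79°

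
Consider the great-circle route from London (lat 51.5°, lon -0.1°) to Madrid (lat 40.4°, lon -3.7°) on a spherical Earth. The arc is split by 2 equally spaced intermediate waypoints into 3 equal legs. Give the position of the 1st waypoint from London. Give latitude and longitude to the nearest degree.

Write both endpoints as unit vectors p₁, p₂ with components (cos φ cos λ, cos φ sin λ, sin φ).
The central angle between the endpoints is δ = arccos(p₁·p₂) ≈ 0.199 rad (11.4°).
Interpolate at f = 1/3 with slerp weights a = sin((1−f)δ)/sin δ ≈ 0.669, b = sin(fδ)/sin δ ≈ 0.335.
p = a·p₁ + b·p₂ ≈ (0.671, -0.017, 0.741); φ = arcsin(p_z) ≈ 47.81°, λ = atan2(p_y, p_x) ≈ -1.47°.

≈ lat 48°, lon -1°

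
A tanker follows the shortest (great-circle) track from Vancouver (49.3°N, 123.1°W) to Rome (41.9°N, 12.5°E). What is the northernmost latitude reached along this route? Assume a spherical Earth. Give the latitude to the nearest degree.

≈ 70°N

The great circle lies in the plane with unit normal n̂ = (p₁ × p₂)/|p₁ × p₂|.
Here n̂_z ≈ +0.344; the vertex latitude is φ_max = arccos|n̂_z| ≈ 69.9°.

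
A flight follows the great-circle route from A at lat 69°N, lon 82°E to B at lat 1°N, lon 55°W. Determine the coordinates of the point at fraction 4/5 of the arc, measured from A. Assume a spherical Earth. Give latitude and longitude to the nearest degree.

≈ lat 21°N, lon 49°W

Write both endpoints as unit vectors p₁, p₂ with components (cos φ cos λ, cos φ sin λ, sin φ).
The central angle between the endpoints is δ = arccos(p₁·p₂) ≈ 1.819 rad (104.2°).
Interpolate at f = 4/5 with slerp weights a = sin((1−f)δ)/sin δ ≈ 0.367, b = sin(fδ)/sin δ ≈ 1.025.
p = a·p₁ + b·p₂ ≈ (0.606, -0.709, 0.361); φ = arcsin(p_z) ≈ 21.14°, λ = atan2(p_y, p_x) ≈ -49.48°.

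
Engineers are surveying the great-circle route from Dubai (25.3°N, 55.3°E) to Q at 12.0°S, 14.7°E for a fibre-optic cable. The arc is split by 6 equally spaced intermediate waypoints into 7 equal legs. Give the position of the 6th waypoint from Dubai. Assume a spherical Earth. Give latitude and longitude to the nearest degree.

≈ 7°S, 20°E

Write both endpoints as unit vectors p₁, p₂ with components (cos φ cos λ, cos φ sin λ, sin φ).
The central angle between the endpoints is δ = arccos(p₁·p₂) ≈ 0.949 rad (54.4°).
Interpolate at f = 6/7 with slerp weights a = sin((1−f)δ)/sin δ ≈ 0.166, b = sin(fδ)/sin δ ≈ 0.894.
p = a·p₁ + b·p₂ ≈ (0.931, 0.345, -0.115); φ = arcsin(p_z) ≈ -6.59°, λ = atan2(p_y, p_x) ≈ 20.35°.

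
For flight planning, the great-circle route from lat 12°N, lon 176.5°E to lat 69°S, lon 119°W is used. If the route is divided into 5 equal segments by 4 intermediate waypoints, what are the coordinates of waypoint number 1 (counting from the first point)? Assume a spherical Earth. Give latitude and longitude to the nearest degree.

≈ lat 6°S, lon 178°W

Convert each endpoint to a unit vector on the sphere (x = cos φ cos λ, y = cos φ sin λ, z = sin φ).
The central angle between the endpoints is δ = arccos(p₁·p₂) ≈ 1.614 rad (92.5°).
Interpolate at f = 1/5 with slerp weights a = sin((1−f)δ)/sin δ ≈ 0.962, b = sin(fδ)/sin δ ≈ 0.318.
p = a·p₁ + b·p₂ ≈ (-0.994, -0.042, -0.096); φ = arcsin(p_z) ≈ -5.53°, λ = atan2(p_y, p_x) ≈ -177.58°.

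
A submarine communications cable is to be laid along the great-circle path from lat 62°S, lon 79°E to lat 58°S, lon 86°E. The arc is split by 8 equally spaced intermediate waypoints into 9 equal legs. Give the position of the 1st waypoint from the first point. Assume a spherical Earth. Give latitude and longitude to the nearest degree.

From cos δ = sin φ₁ sin φ₂ + cos φ₁ cos φ₂ cos Δλ, the central angle is δ ≈ 0.093 rad (5.3°).
Interpolate at f = 1/9 with slerp weights a = sin((1−f)δ)/sin δ ≈ 0.889, b = sin(fδ)/sin δ ≈ 0.111.
p = a·p₁ + b·p₂ ≈ (0.084, 0.469, -0.879); φ = arcsin(p_z) ≈ -61.57°, λ = atan2(p_y, p_x) ≈ 79.86°.

≈ lat 62°S, lon 80°E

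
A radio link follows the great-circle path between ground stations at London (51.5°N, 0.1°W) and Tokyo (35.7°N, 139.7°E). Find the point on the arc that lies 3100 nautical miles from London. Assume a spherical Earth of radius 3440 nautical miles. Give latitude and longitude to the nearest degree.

≈ 64°N, 108°E

Write both endpoints as unit vectors p₁, p₂ with components (cos φ cos λ, cos φ sin λ, sin φ).
The central angle between the endpoints is δ = arccos(p₁·p₂) ≈ 1.500 rad (86.0°). The total great-circle distance is δ·R ≈ 1.500 × 3440 ≈ 5161 nmi, so the target fraction is f = 3100/5161 ≈ 0.601.
Interpolate at f ≈ 0.601 with slerp weights a = sin((1−f)δ)/sin δ ≈ 0.565, b = sin(fδ)/sin δ ≈ 0.786.
p = a·p₁ + b·p₂ ≈ (-0.135, 0.412, 0.901); φ = arcsin(p_z) ≈ 64.29°, λ = atan2(p_y, p_x) ≈ 108.13°.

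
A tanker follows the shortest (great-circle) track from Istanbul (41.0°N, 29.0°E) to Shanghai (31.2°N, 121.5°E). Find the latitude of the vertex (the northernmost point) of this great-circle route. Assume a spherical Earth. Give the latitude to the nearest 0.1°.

The great circle lies in the plane with unit normal n̂ = (p₁ × p₂)/|p₁ × p₂|.
Here n̂_z ≈ +0.679; the vertex latitude is φ_max = arccos|n̂_z| ≈ 47.3°.

≈ 47.3°N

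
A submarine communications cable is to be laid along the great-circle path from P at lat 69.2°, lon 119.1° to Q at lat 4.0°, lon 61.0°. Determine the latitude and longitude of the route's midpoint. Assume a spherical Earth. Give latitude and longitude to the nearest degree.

≈ lat 39°, lon 75°

Convert each endpoint to a unit vector on the sphere (x = cos φ cos λ, y = cos φ sin λ, z = sin φ).
The central angle between the endpoints is δ = arccos(p₁·p₂) ≈ 1.316 rad (75.4°).
Interpolate at f = 1/2 with slerp weights a = sin((1−f)δ)/sin δ ≈ 0.632, b = sin(fδ)/sin δ ≈ 0.632.
p = a·p₁ + b·p₂ ≈ (0.196, 0.747, 0.635); φ = arcsin(p_z) ≈ 39.40°, λ = atan2(p_y, p_x) ≈ 75.27°.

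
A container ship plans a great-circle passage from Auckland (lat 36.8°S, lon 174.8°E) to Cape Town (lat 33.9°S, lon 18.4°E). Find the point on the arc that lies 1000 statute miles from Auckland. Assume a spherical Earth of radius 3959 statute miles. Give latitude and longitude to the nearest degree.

≈ lat 50°S, lon 167°E

Convert each endpoint to a unit vector on the sphere (x = cos φ cos λ, y = cos φ sin λ, z = sin φ).
The central angle between the endpoints is δ = arccos(p₁·p₂) ≈ 1.849 rad (106.0°). The total great-circle distance is δ·R ≈ 1.849 × 3959 ≈ 7321 mi, so the target fraction is f = 1000/7321 ≈ 0.137.
Interpolate at f ≈ 0.137 with slerp weights a = sin((1−f)δ)/sin δ ≈ 1.040, b = sin(fδ)/sin δ ≈ 0.260.
p = a·p₁ + b·p₂ ≈ (-0.624, 0.144, -0.768); φ = arcsin(p_z) ≈ -50.16°, λ = atan2(p_y, p_x) ≈ 167.05°.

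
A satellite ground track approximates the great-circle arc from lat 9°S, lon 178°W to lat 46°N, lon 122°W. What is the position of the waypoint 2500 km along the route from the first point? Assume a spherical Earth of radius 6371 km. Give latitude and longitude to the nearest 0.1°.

Convert each endpoint to a unit vector on the sphere (x = cos φ cos λ, y = cos φ sin λ, z = sin φ).
The central angle between the endpoints is δ = arccos(p₁·p₂) ≈ 1.296 rad (74.3°). The total great-circle distance is δ·R ≈ 1.296 × 6371 ≈ 8258 km, so the target fraction is f = 2500/8258 ≈ 0.303.
Interpolate at f ≈ 0.303 with slerp weights a = sin((1−f)δ)/sin δ ≈ 0.816, b = sin(fδ)/sin δ ≈ 0.397.
p = a·p₁ + b·p₂ ≈ (-0.952, -0.262, 0.158); φ = arcsin(p_z) ≈ 9.10°, λ = atan2(p_y, p_x) ≈ -164.60°.

≈ lat 9.1°N, lon 164.6°W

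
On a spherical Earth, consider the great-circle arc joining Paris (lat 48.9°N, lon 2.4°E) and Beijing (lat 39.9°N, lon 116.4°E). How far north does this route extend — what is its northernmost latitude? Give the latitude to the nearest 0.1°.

The great circle lies in the plane with unit normal n̂ = (p₁ × p₂)/|p₁ × p₂|.
Here n̂_z ≈ +0.480; the vertex latitude is φ_max = arccos|n̂_z| ≈ 61.3°.
Check via Clairaut: cos φ_max = |cos φ₁| · sin C = cos(48.9°)·sin(46.9°) ≈ 0.480, again giving ≈ 61.3°.

≈ 61.3°N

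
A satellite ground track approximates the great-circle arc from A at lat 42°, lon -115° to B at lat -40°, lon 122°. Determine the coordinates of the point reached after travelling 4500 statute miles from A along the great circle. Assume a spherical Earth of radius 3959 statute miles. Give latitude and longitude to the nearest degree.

The haversine formula gives a central angle δ ≈ 2.404 rad (137.7°) between the endpoints. The total great-circle distance is δ·R ≈ 2.404 × 3959 ≈ 9518 mi, so the target fraction is f = 4500/9518 ≈ 0.473.
Interpolate at f ≈ 0.473 with slerp weights a = sin((1−f)δ)/sin δ ≈ 1.419, b = sin(fδ)/sin δ ≈ 1.349.
p = a·p₁ + b·p₂ ≈ (-0.993, -0.079, 0.082); φ = arcsin(p_z) ≈ 4.73°, λ = atan2(p_y, p_x) ≈ -175.43°.

≈ lat 5°, lon -175°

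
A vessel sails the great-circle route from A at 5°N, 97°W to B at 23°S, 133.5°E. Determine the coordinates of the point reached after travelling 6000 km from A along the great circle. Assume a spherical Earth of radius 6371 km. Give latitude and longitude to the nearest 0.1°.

≈ 17.2°S, 146.8°W

Convert each endpoint to a unit vector on the sphere (x = cos φ cos λ, y = cos φ sin λ, z = sin φ).
The central angle between the endpoints is δ = arccos(p₁·p₂) ≈ 2.236 rad (128.1°). The total great-circle distance is δ·R ≈ 2.236 × 6371 ≈ 14247 km, so the target fraction is f = 6000/14247 ≈ 0.421.
Interpolate at f ≈ 0.421 with slerp weights a = sin((1−f)δ)/sin δ ≈ 1.223, b = sin(fδ)/sin δ ≈ 1.028.
p = a·p₁ + b·p₂ ≈ (-0.800, -0.523, -0.295); φ = arcsin(p_z) ≈ -17.16°, λ = atan2(p_y, p_x) ≈ -146.82°.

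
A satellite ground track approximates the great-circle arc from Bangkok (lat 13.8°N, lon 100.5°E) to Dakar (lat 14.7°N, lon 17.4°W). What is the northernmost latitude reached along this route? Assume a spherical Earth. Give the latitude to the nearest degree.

≈ 26°N

The great circle lies in the plane with unit normal n̂ = (p₁ × p₂)/|p₁ × p₂|.
Here n̂_z ≈ -0.897; the vertex latitude is φ_max = arccos|n̂_z| ≈ 26.2°.
Check via Clairaut: cos φ_max = |cos φ₁| · sin C = cos(13.8°)·sin(67.5°) ≈ 0.897, again giving ≈ 26.2°.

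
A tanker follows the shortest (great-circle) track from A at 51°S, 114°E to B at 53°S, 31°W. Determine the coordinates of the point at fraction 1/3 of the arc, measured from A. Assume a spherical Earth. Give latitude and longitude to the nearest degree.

≈ 72°S, 86°E

From cos δ = sin φ₁ sin φ₂ + cos φ₁ cos φ₂ cos Δλ, the central angle is δ ≈ 1.255 rad (71.9°).
Interpolate at f = 1/3 with slerp weights a = sin((1−f)δ)/sin δ ≈ 0.781, b = sin(fδ)/sin δ ≈ 0.427.
p = a·p₁ + b·p₂ ≈ (0.021, 0.317, -0.948); φ = arcsin(p_z) ≈ -71.50°, λ = atan2(p_y, p_x) ≈ 86.29°.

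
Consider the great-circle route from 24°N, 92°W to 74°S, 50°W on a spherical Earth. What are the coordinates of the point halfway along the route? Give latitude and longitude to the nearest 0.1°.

From cos δ = sin φ₁ sin φ₂ + cos φ₁ cos φ₂ cos Δλ, the central angle is δ ≈ 1.776 rad (101.8°).
Interpolate at f = 1/2 with slerp weights a = sin((1−f)δ)/sin δ ≈ 0.792, b = sin(fδ)/sin δ ≈ 0.792.
p = a·p₁ + b·p₂ ≈ (0.115, -0.891, -0.439); φ = arcsin(p_z) ≈ -26.07°, λ = atan2(p_y, p_x) ≈ -82.64°.

≈ 26.1°S, 82.6°W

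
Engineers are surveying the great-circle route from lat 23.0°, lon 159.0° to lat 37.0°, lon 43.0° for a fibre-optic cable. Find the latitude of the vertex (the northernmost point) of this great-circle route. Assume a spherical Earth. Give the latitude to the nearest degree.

The great circle lies in the plane with unit normal n̂ = (p₁ × p₂)/|p₁ × p₂|.
Here n̂_z ≈ -0.663; the vertex latitude is φ_max = arccos|n̂_z| ≈ 48.5°.

≈ 48°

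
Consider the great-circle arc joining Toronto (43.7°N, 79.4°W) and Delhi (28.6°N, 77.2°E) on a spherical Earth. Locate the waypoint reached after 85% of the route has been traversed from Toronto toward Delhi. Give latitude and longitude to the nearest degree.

≈ 43°N, 71°E

Write both endpoints as unit vectors p₁, p₂ with components (cos φ cos λ, cos φ sin λ, sin φ).
The central angle between the endpoints is δ = arccos(p₁·p₂) ≈ 1.825 rad (104.6°).
Interpolate at f = 0.85 with slerp weights a = sin((1−f)δ)/sin δ ≈ 0.279, b = sin(fδ)/sin δ ≈ 1.033.
p = a·p₁ + b·p₂ ≈ (0.238, 0.686, 0.688); φ = arcsin(p_z) ≈ 43.44°, λ = atan2(p_y, p_x) ≈ 70.86°.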